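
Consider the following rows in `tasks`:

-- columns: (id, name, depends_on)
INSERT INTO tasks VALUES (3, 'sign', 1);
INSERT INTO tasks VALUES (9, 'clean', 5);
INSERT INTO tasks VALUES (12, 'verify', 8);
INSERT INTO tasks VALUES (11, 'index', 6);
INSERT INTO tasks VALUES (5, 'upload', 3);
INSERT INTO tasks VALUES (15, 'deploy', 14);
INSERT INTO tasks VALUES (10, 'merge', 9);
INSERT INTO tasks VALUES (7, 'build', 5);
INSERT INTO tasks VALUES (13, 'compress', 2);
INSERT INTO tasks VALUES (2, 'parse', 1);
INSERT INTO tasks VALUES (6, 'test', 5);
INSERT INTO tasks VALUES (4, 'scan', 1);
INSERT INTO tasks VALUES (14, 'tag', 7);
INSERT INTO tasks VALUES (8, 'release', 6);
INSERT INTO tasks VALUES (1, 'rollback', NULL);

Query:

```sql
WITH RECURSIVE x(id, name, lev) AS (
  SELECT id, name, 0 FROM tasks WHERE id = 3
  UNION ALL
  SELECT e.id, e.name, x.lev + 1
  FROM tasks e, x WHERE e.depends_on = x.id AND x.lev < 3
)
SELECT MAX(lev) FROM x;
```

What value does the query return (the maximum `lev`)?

Base: id=3 (sign) at lev 0.
Iteration 1: rows with depends_on in {3} -> upload (id 5, lev 1).
Iteration 2: rows with depends_on in {5} -> test (id 6, lev 2), build (id 7, lev 2), clean (id 9, lev 2).
Iteration 3: rows with depends_on in {6,7,9} -> release (id 8, lev 3), merge (id 10, lev 3), index (id 11, lev 3), tag (id 14, lev 3).
Iteration 4: lev < 3 fails for all current rows; recursion stops.
lev values: 0, 1, 2, 2, 2, 3, 3, 3, 3; the maximum is 3.

3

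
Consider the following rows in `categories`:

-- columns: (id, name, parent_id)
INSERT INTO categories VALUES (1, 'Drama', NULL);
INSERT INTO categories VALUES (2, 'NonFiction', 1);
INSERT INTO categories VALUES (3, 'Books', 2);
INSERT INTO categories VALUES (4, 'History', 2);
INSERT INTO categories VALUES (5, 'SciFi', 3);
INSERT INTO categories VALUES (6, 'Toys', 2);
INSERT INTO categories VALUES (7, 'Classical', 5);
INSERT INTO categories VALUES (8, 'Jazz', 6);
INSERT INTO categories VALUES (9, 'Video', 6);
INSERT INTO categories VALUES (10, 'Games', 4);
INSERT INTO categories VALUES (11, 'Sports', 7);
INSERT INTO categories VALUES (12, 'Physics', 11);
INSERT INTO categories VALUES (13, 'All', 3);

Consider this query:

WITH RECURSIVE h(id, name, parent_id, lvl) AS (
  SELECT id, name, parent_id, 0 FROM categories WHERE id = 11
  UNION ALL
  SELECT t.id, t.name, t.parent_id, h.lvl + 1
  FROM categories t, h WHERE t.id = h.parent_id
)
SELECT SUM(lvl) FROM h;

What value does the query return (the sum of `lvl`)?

15

Base: id=11 (Sports), parent_id=7, lvl 0.
Iteration 1: join on id=7 -> Classical (id 7, parent_id=5, lvl 1).
Iteration 2: join on id=5 -> SciFi (id 5, parent_id=3, lvl 2).
Iteration 3: join on id=3 -> Books (id 3, parent_id=2, lvl 3).
Iteration 4: join on id=2 -> NonFiction (id 2, parent_id=1, lvl 4).
Iteration 5: join on id=1 -> Drama (id 1, parent_id=NULL, lvl 5).
Iteration 6: parent_id is NULL; no match; recursion stops.
SUM(lvl) = 0 + 1 + 2 + 3 + 4 + 5 = 15.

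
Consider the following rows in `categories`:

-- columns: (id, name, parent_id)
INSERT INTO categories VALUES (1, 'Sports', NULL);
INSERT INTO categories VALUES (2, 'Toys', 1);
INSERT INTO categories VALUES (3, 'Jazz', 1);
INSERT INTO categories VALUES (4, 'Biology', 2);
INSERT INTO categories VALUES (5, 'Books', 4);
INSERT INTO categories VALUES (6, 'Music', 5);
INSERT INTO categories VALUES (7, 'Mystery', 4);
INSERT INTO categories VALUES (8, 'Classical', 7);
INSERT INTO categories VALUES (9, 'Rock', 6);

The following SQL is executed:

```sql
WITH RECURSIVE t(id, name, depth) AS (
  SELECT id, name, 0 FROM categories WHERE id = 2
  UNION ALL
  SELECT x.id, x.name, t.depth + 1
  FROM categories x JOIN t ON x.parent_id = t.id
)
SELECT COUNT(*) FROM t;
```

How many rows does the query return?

7

Base: id=2 (Toys) at depth 0.
Iteration 1: rows with parent_id in {2} -> Biology (id 4, depth 1).
Iteration 2: rows with parent_id in {4} -> Books (id 5, depth 2), Mystery (id 7, depth 2).
Iteration 3: rows with parent_id in {5,7} -> Music (id 6, depth 3), Classical (id 8, depth 3).
Iteration 4: rows with parent_id in {6,8} -> Rock (id 9, depth 4).
Iteration 5: no rows with parent_id in {9}; recursion stops.
Total rows emitted: 7.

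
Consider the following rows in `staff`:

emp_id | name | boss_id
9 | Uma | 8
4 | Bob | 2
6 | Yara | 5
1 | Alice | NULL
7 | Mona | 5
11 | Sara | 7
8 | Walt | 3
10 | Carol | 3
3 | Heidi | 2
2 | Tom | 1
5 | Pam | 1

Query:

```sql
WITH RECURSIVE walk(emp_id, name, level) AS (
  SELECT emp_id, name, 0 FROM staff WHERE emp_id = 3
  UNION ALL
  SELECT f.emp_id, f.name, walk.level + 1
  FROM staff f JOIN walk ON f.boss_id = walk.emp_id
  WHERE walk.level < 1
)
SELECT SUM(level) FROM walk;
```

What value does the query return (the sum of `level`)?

Base: emp_id=3 (Heidi) at level 0.
Iteration 1: rows with boss_id in {3} -> Walt (id 8, level 1), Carol (id 10, level 1).
Iteration 2: level < 1 fails for all current rows; recursion stops.
SUM(level) = 0 + 1 + 1 = 2.

2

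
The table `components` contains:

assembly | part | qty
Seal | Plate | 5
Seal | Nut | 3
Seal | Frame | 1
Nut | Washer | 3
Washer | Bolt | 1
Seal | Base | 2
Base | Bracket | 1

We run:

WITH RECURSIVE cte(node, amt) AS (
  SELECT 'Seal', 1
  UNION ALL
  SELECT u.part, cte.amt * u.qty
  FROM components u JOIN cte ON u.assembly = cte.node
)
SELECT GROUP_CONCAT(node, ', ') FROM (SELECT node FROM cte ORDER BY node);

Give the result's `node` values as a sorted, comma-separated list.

Base: (Seal, amt=1).
Iteration 1: components of {Seal} -> Base = 1*2 = 2, Frame = 1*1 = 1, Nut = 1*3 = 3, Plate = 1*5 = 5.
Iteration 2: components of {Base,Frame,Nut,Plate} -> Bracket = 2*1 = 2, Washer = 3*3 = 9.
Iteration 3: components of {Bracket,Washer} -> Bolt = 9*1 = 9.
Iteration 4: no further components; recursion stops.

Base, Bolt, Bracket, Frame, Nut, Plate, Seal, Washer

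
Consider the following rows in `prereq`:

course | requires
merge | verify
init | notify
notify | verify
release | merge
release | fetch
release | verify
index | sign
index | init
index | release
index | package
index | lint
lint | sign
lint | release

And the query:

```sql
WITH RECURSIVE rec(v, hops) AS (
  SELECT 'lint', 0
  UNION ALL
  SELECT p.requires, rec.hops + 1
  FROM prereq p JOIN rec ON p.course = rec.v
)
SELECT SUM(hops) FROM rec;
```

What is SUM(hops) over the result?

11

Base: (lint, hops=0).
Iteration 1: edges from {lint} -> (release, hops=1), (sign, hops=1).
Iteration 2: edges from {release,sign} -> (fetch, hops=2), (merge, hops=2), (verify, hops=2).
Iteration 3: edges from {fetch,merge,verify} -> (verify, hops=3).
Iteration 4: no outgoing edges from {verify}; recursion stops.
SUM(hops) = 0 + 1 + 1 + 2 + 2 + 2 + 3 = 11.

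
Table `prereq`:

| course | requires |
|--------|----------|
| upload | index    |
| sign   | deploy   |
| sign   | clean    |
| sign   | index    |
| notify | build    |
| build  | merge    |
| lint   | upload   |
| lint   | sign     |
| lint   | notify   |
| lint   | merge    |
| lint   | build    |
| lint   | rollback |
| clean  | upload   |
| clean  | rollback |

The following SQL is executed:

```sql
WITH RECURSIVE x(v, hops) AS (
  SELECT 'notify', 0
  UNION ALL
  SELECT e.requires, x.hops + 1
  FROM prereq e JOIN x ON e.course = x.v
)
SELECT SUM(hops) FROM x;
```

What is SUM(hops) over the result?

3

Base: (notify, hops=0).
Iteration 1: edges from {notify} -> (build, hops=1).
Iteration 2: edges from {build} -> (merge, hops=2).
Iteration 3: no outgoing edges from {merge}; recursion stops.
SUM(hops) = 0 + 1 + 2 = 3.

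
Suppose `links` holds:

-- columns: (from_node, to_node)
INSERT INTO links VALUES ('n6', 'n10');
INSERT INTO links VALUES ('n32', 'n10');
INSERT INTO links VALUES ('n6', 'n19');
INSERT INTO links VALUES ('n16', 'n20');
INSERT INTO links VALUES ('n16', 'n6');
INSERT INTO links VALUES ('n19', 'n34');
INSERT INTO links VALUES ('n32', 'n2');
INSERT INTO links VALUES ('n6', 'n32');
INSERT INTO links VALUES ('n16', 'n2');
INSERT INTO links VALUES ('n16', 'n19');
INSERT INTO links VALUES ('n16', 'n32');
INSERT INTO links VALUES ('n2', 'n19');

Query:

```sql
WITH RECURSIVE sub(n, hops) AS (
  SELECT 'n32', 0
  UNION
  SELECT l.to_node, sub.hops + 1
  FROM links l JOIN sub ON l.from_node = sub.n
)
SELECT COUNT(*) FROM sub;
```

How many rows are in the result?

Base: (n32, hops=0).
Iteration 1: edges from {n32} -> (n10, hops=1), (n2, hops=1).
Iteration 2: edges from {n10,n2} -> (n19, hops=2).
Iteration 3: edges from {n19} -> (n34, hops=3).
Iteration 4: no outgoing edges from {n34}; recursion stops.
Total rows emitted: 5.

5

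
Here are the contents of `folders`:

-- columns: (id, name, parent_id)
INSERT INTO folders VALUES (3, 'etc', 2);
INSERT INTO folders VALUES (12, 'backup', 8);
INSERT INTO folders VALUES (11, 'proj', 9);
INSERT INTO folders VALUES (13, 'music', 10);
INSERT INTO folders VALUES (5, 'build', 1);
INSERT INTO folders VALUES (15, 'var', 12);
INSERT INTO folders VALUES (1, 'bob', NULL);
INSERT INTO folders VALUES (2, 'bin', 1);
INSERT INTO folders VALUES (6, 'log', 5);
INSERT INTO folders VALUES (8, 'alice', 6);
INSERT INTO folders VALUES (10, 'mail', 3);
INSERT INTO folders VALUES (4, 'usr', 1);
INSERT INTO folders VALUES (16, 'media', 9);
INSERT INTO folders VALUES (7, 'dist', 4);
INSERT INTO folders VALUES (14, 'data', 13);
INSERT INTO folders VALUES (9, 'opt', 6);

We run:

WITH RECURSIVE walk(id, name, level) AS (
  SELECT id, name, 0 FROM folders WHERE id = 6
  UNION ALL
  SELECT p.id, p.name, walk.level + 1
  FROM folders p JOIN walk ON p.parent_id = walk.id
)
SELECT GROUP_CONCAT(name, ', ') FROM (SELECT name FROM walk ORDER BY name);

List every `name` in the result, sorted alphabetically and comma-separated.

alice, backup, log, media, opt, proj, var

Base: id=6 (log) at level 0.
Iteration 1: rows with parent_id in {6} -> alice (id 8, level 1), opt (id 9, level 1).
Iteration 2: rows with parent_id in {8,9} -> proj (id 11, level 2), backup (id 12, level 2), media (id 16, level 2).
Iteration 3: rows with parent_id in {11,12,16} -> var (id 15, level 3).
Iteration 4: no rows with parent_id in {15}; recursion stops.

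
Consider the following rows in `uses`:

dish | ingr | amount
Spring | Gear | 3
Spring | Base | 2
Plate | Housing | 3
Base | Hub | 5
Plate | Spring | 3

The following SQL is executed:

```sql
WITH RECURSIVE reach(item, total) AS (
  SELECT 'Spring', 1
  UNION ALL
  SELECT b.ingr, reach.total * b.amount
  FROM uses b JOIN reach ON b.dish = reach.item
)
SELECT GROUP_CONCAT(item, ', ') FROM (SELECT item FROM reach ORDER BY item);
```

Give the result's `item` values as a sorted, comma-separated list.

Base, Gear, Hub, Spring

Base: (Spring, total=1).
Iteration 1: components of {Spring} -> Base = 1*2 = 2, Gear = 1*3 = 3.
Iteration 2: components of {Base,Gear} -> Hub = 2*5 = 10.
Iteration 3: no further components; recursion stops.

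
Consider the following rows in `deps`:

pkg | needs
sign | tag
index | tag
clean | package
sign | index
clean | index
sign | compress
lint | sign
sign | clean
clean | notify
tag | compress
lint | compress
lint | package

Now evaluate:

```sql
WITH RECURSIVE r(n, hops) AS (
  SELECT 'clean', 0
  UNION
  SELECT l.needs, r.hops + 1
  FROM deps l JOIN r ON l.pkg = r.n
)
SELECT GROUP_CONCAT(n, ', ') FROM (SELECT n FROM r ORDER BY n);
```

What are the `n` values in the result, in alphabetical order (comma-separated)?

Base: (clean, hops=0).
Iteration 1: edges from {clean} -> (index, hops=1), (notify, hops=1), (package, hops=1).
Iteration 2: edges from {index,notify,package} -> (tag, hops=2).
Iteration 3: edges from {tag} -> (compress, hops=3).
Iteration 4: no outgoing edges from {compress}; recursion stops.

clean, compress, index, notify, package, tag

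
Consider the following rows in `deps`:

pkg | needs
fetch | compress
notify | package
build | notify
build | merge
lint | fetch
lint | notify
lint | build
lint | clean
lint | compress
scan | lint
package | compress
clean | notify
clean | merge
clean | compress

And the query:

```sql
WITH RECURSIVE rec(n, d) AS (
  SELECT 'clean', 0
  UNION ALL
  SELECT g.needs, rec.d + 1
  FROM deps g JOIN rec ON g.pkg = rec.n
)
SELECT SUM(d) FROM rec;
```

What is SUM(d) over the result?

8

Base: (clean, d=0).
Iteration 1: edges from {clean} -> (compress, d=1), (merge, d=1), (notify, d=1).
Iteration 2: edges from {compress,merge,notify} -> (package, d=2).
Iteration 3: edges from {package} -> (compress, d=3).
Iteration 4: no outgoing edges from {compress}; recursion stops.
SUM(d) = 0 + 1 + 1 + 1 + 2 + 3 = 8.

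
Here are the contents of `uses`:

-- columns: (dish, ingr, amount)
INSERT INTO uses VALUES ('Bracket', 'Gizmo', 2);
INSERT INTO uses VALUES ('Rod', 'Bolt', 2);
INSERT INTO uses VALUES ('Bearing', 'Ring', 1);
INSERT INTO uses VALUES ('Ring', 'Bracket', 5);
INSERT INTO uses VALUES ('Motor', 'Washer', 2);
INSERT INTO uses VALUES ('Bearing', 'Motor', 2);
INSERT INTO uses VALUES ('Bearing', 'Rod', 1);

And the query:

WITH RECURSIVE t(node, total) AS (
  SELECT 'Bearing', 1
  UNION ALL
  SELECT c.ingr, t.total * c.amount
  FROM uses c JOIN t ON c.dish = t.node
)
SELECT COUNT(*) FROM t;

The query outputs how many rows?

Base: (Bearing, total=1).
Iteration 1: components of {Bearing} -> Motor = 1*2 = 2, Ring = 1*1 = 1, Rod = 1*1 = 1.
Iteration 2: components of {Motor,Ring,Rod} -> Bolt = 1*2 = 2, Bracket = 1*5 = 5, Washer = 2*2 = 4.
Iteration 3: components of {Bolt,Bracket,Washer} -> Gizmo = 5*2 = 10.
Iteration 4: no further components; recursion stops.
Total rows emitted: 8.

8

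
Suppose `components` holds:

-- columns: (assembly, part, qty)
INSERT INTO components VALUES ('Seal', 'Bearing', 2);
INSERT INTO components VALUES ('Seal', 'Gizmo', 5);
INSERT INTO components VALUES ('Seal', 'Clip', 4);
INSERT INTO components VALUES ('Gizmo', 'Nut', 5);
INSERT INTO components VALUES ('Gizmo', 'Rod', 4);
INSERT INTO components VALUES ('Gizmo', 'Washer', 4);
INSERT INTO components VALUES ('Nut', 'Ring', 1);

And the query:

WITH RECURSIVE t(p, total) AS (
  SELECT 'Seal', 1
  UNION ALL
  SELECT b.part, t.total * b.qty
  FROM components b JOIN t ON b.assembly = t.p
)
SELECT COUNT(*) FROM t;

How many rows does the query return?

8

Base: (Seal, total=1).
Iteration 1: components of {Seal} -> Bearing = 1*2 = 2, Clip = 1*4 = 4, Gizmo = 1*5 = 5.
Iteration 2: components of {Bearing,Clip,Gizmo} -> Nut = 5*5 = 25, Rod = 5*4 = 20, Washer = 5*4 = 20.
Iteration 3: components of {Nut,Rod,Washer} -> Ring = 25*1 = 25.
Iteration 4: no further components; recursion stops.
Total rows emitted: 8.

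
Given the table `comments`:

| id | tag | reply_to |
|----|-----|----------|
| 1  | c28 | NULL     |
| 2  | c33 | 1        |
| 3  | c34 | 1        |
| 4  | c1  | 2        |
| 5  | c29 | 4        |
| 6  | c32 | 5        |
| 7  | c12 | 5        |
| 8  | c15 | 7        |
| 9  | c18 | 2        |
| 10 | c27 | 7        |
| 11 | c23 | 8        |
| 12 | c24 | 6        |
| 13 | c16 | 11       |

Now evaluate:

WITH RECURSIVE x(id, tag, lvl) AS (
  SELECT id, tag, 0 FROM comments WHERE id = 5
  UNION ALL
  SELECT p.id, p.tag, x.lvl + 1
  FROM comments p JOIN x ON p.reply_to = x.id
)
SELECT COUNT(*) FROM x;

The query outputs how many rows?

8

Base: id=5 (c29) at lvl 0.
Iteration 1: rows with reply_to in {5} -> c32 (id 6, lvl 1), c12 (id 7, lvl 1).
Iteration 2: rows with reply_to in {6,7} -> c15 (id 8, lvl 2), c27 (id 10, lvl 2), c24 (id 12, lvl 2).
Iteration 3: rows with reply_to in {8,10,12} -> c23 (id 11, lvl 3).
Iteration 4: rows with reply_to in {11} -> c16 (id 13, lvl 4).
Iteration 5: no rows with reply_to in {13}; recursion stops.
Total rows emitted: 8.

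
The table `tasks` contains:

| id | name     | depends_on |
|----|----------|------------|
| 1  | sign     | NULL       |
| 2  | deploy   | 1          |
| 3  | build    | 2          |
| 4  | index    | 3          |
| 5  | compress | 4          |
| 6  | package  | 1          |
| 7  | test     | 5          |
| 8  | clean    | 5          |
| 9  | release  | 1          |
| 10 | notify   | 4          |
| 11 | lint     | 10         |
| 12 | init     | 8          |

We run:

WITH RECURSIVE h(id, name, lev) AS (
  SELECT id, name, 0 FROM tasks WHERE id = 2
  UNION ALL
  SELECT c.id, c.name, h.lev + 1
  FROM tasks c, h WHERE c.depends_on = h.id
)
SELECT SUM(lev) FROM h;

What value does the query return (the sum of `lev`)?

Base: id=2 (deploy) at lev 0.
Iteration 1: rows with depends_on in {2} -> build (id 3, lev 1).
Iteration 2: rows with depends_on in {3} -> index (id 4, lev 2).
Iteration 3: rows with depends_on in {4} -> compress (id 5, lev 3), notify (id 10, lev 3).
Iteration 4: rows with depends_on in {5,10} -> test (id 7, lev 4), clean (id 8, lev 4), lint (id 11, lev 4).
Iteration 5: rows with depends_on in {7,8,11} -> init (id 12, lev 5).
Iteration 6: no rows with depends_on in {12}; recursion stops.
SUM(lev) = 0 + 1 + 2 + 3 + 3 + 4 + 4 + 4 + 5 = 26.

26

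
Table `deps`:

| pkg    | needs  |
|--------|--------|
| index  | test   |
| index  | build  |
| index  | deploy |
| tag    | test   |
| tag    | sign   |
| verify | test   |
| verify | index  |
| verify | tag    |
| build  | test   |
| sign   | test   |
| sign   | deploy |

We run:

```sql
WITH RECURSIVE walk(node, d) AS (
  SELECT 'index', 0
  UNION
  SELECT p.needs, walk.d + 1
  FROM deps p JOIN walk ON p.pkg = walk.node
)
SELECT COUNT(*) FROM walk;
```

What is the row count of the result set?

Base: (index, d=0).
Iteration 1: edges from {index} -> (build, d=1), (deploy, d=1), (test, d=1).
Iteration 2: edges from {build,deploy,test} -> (test, d=2).
Iteration 3: no outgoing edges from {test}; recursion stops.
Total rows emitted: 5.

5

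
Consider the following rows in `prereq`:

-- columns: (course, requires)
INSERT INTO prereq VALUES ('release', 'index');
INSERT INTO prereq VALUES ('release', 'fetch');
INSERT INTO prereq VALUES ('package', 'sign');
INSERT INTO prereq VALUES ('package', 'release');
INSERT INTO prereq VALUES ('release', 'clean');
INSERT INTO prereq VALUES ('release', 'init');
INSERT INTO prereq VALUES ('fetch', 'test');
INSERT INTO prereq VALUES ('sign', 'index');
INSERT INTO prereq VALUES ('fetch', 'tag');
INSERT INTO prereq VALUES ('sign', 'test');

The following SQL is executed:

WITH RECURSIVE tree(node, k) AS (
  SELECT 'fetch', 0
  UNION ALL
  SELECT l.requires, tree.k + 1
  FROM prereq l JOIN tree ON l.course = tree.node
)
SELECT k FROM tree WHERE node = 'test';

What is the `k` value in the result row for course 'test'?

Base: (fetch, k=0).
Iteration 1: edges from {fetch} -> (tag, k=1), (test, k=1).
Iteration 2: no outgoing edges from {tag,test}; recursion stops.

1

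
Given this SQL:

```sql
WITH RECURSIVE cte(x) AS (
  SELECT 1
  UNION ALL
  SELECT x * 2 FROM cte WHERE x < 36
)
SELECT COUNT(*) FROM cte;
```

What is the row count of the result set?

Base: x=1.
Iteration 1: 1 < 36 holds -> x = 1 * 2 = 2.
Iteration 2: 2 < 36 holds -> x = 2 * 2 = 4.
Iteration 3: 4 < 36 holds -> x = 4 * 2 = 8.
Iteration 4: 8 < 36 holds -> x = 8 * 2 = 16.
Iteration 5: 16 < 36 holds -> x = 16 * 2 = 32.
Iteration 6: 32 < 36 holds -> x = 32 * 2 = 64.
Iteration 7: 64 < 36 fails; recursion stops.
Total rows emitted: 7.

7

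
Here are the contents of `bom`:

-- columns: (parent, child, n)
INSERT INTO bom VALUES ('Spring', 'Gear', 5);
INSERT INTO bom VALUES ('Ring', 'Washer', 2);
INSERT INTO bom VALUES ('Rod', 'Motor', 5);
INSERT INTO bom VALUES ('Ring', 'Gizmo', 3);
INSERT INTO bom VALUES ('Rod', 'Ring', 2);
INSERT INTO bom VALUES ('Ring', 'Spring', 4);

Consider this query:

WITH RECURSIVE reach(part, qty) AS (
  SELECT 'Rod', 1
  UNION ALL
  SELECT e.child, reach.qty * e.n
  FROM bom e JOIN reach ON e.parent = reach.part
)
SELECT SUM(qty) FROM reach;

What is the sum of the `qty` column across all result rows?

66

Base: (Rod, qty=1).
Iteration 1: components of {Rod} -> Motor = 1*5 = 5, Ring = 1*2 = 2.
Iteration 2: components of {Motor,Ring} -> Gizmo = 2*3 = 6, Spring = 2*4 = 8, Washer = 2*2 = 4.
Iteration 3: components of {Gizmo,Spring,Washer} -> Gear = 8*5 = 40.
Iteration 4: no further components; recursion stops.
SUM(qty) = 1 + 5 + 2 + 4 + 8 + 6 + 40 = 66.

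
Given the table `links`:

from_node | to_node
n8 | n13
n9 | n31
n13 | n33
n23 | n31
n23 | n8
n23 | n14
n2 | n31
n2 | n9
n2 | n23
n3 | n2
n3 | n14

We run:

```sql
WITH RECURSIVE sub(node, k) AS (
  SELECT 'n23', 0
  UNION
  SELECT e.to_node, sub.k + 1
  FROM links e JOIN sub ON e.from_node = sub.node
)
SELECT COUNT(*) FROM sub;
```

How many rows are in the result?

6

Base: (n23, k=0).
Iteration 1: edges from {n23} -> (n14, k=1), (n31, k=1), (n8, k=1).
Iteration 2: edges from {n14,n31,n8} -> (n13, k=2).
Iteration 3: edges from {n13} -> (n33, k=3).
Iteration 4: no outgoing edges from {n33}; recursion stops.
Total rows emitted: 6.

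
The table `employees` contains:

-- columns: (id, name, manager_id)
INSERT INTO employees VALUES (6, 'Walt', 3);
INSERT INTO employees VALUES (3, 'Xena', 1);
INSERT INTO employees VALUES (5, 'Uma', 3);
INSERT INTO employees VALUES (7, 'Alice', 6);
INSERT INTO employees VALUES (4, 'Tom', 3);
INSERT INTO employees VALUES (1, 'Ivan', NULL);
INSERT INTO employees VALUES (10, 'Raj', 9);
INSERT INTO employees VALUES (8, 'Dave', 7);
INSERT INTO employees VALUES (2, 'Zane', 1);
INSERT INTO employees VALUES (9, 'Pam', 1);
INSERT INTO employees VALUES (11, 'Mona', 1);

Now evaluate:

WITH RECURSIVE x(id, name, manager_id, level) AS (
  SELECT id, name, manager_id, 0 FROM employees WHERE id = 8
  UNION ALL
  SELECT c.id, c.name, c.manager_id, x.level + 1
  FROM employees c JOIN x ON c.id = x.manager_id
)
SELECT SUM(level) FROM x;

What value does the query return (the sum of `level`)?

Base: id=8 (Dave), manager_id=7, level 0.
Iteration 1: join on id=7 -> Alice (id 7, manager_id=6, level 1).
Iteration 2: join on id=6 -> Walt (id 6, manager_id=3, level 2).
Iteration 3: join on id=3 -> Xena (id 3, manager_id=1, level 3).
Iteration 4: join on id=1 -> Ivan (id 1, manager_id=NULL, level 4).
Iteration 5: manager_id is NULL; no match; recursion stops.
SUM(level) = 0 + 1 + 2 + 3 + 4 = 10.

10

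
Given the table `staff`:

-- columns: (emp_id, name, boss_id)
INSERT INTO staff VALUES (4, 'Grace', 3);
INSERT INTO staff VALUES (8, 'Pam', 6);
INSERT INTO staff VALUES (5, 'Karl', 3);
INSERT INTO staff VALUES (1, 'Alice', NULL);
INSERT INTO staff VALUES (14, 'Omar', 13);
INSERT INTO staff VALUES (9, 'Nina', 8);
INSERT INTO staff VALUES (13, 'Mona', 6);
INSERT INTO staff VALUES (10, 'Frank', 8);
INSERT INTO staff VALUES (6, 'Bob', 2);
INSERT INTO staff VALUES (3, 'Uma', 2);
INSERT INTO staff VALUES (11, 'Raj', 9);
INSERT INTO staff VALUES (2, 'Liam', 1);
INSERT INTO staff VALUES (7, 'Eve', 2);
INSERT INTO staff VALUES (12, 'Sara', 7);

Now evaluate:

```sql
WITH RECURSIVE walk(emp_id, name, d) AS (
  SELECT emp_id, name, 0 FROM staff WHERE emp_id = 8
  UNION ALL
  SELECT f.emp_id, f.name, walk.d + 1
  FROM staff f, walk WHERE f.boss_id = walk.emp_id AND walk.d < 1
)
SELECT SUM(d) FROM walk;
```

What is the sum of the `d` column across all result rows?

2

Base: emp_id=8 (Pam) at d 0.
Iteration 1: rows with boss_id in {8} -> Nina (id 9, d 1), Frank (id 10, d 1).
Iteration 2: d < 1 fails for all current rows; recursion stops.
SUM(d) = 0 + 1 + 1 = 2.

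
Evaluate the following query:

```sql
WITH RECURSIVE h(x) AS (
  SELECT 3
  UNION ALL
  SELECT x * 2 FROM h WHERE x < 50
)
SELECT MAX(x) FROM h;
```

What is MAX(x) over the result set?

Base: x=3.
Iteration 1: 3 < 50 holds -> x = 3 * 2 = 6.
Iteration 2: 6 < 50 holds -> x = 6 * 2 = 12.
Iteration 3: 12 < 50 holds -> x = 12 * 2 = 24.
Iteration 4: 24 < 50 holds -> x = 24 * 2 = 48.
Iteration 5: 48 < 50 holds -> x = 48 * 2 = 96.
Iteration 6: 96 < 50 fails; recursion stops.
x values: 3, 6, 12, 24, 48, 96; the maximum is 96.

96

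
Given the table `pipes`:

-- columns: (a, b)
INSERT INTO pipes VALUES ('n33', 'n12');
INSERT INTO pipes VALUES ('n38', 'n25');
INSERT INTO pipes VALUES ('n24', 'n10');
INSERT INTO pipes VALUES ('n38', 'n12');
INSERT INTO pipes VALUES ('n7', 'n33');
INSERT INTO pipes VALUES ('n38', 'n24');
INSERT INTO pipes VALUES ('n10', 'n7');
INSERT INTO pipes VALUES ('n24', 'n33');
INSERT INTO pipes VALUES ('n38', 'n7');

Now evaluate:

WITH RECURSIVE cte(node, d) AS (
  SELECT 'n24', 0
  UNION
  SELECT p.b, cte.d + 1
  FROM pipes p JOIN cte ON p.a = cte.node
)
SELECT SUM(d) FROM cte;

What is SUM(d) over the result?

13

Base: (n24, d=0).
Iteration 1: edges from {n24} -> (n10, d=1), (n33, d=1).
Iteration 2: edges from {n10,n33} -> (n12, d=2), (n7, d=2).
Iteration 3: edges from {n12,n7} -> (n33, d=3).
Iteration 4: edges from {n33} -> (n12, d=4).
Iteration 5: no outgoing edges from {n12}; recursion stops.
SUM(d) = 0 + 1 + 1 + 2 + 2 + 3 + 4 = 13.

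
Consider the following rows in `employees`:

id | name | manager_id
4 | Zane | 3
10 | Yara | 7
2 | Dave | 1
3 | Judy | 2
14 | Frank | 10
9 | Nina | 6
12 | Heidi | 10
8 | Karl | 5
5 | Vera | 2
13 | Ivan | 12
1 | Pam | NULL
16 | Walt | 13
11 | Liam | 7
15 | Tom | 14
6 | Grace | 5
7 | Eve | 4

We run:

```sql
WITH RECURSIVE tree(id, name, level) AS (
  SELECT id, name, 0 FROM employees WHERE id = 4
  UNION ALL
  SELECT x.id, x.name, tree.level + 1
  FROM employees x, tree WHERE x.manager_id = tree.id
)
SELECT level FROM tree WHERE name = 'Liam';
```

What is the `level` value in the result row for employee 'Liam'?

Base: id=4 (Zane) at level 0.
Iteration 1: rows with manager_id in {4} -> Eve (id 7, level 1).
Iteration 2: rows with manager_id in {7} -> Yara (id 10, level 2), Liam (id 11, level 2).
Iteration 3: rows with manager_id in {10,11} -> Heidi (id 12, level 3), Frank (id 14, level 3).
Iteration 4: rows with manager_id in {12,14} -> Ivan (id 13, level 4), Tom (id 15, level 4).
Iteration 5: rows with manager_id in {13,15} -> Walt (id 16, level 5).
Iteration 6: no rows with manager_id in {16}; recursion stops.

2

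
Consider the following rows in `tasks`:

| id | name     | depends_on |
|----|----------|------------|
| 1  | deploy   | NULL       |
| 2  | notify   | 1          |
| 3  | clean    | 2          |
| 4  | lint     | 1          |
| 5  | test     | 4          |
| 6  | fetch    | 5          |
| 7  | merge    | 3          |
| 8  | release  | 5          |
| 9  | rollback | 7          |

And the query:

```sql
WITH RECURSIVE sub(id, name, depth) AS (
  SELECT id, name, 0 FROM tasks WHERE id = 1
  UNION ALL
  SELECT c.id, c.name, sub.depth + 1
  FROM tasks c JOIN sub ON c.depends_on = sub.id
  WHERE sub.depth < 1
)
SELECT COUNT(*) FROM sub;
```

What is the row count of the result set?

Base: id=1 (deploy) at depth 0.
Iteration 1: rows with depends_on in {1} -> notify (id 2, depth 1), lint (id 4, depth 1).
Iteration 2: depth < 1 fails for all current rows; recursion stops.
Total rows emitted: 3.

3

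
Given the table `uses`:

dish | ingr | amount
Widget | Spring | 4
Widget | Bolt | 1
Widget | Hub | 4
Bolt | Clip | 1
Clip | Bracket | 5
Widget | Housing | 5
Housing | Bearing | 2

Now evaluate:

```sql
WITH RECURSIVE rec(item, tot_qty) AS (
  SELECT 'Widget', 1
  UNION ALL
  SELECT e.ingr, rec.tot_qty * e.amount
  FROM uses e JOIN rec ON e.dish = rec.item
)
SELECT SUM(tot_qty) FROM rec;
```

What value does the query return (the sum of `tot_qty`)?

31

Base: (Widget, tot_qty=1).
Iteration 1: components of {Widget} -> Bolt = 1*1 = 1, Housing = 1*5 = 5, Hub = 1*4 = 4, Spring = 1*4 = 4.
Iteration 2: components of {Bolt,Housing,Hub,Spring} -> Bearing = 5*2 = 10, Clip = 1*1 = 1.
Iteration 3: components of {Bearing,Clip} -> Bracket = 1*5 = 5.
Iteration 4: no further components; recursion stops.
SUM(tot_qty) = 1 + 4 + 1 + 4 + 5 + 1 + 10 + 5 = 31.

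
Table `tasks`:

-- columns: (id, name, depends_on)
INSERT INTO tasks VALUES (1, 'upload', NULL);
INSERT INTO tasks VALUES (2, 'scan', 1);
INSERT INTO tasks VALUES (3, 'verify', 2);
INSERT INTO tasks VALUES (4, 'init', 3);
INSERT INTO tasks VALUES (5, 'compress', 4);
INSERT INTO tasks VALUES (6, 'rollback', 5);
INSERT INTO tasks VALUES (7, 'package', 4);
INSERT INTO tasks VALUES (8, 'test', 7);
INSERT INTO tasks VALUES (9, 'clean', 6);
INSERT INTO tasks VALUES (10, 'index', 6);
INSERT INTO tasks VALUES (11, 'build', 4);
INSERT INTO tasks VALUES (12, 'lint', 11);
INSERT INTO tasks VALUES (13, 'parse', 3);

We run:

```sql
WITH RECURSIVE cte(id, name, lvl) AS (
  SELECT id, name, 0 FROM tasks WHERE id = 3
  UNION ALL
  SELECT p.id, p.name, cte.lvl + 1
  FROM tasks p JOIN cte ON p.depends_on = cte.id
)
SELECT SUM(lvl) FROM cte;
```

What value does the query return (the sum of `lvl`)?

25

Base: id=3 (verify) at lvl 0.
Iteration 1: rows with depends_on in {3} -> init (id 4, lvl 1), parse (id 13, lvl 1).
Iteration 2: rows with depends_on in {4,13} -> compress (id 5, lvl 2), package (id 7, lvl 2), build (id 11, lvl 2).
Iteration 3: rows with depends_on in {5,7,11} -> rollback (id 6, lvl 3), test (id 8, lvl 3), lint (id 12, lvl 3).
Iteration 4: rows with depends_on in {6,8,12} -> clean (id 9, lvl 4), index (id 10, lvl 4).
Iteration 5: no rows with depends_on in {9,10}; recursion stops.
SUM(lvl) = 0 + 1 + 1 + 2 + 2 + 2 + 3 + 3 + 3 + 4 + 4 = 25.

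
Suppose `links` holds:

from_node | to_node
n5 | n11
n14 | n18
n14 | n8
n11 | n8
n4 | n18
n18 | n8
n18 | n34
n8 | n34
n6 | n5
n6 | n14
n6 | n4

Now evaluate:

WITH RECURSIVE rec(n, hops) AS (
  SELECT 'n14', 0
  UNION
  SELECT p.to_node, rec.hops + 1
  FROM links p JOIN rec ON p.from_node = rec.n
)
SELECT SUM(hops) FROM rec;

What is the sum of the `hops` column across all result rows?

9

Base: (n14, hops=0).
Iteration 1: edges from {n14} -> (n18, hops=1), (n8, hops=1).
Iteration 2: edges from {n18,n8} -> (n34, hops=2), (n8, hops=2). [UNION drops 1 duplicate row(s)]
Iteration 3: edges from {n34,n8} -> (n34, hops=3).
Iteration 4: no outgoing edges from {n34}; recursion stops.
SUM(hops) = 0 + 1 + 1 + 2 + 2 + 3 = 9.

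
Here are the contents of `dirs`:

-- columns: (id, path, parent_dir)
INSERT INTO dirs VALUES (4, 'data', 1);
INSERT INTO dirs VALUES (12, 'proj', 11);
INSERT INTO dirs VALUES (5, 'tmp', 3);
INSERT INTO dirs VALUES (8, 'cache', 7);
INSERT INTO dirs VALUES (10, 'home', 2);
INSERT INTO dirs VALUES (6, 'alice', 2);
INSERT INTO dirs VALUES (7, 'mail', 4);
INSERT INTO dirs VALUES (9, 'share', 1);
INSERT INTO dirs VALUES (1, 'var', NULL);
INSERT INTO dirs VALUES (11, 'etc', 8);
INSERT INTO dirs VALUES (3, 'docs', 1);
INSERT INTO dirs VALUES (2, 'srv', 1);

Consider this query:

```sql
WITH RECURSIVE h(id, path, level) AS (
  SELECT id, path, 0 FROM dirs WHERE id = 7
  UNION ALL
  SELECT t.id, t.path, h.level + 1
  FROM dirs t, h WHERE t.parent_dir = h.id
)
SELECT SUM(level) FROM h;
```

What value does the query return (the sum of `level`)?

Base: id=7 (mail) at level 0.
Iteration 1: rows with parent_dir in {7} -> cache (id 8, level 1).
Iteration 2: rows with parent_dir in {8} -> etc (id 11, level 2).
Iteration 3: rows with parent_dir in {11} -> proj (id 12, level 3).
Iteration 4: no rows with parent_dir in {12}; recursion stops.
SUM(level) = 0 + 1 + 2 + 3 = 6.

6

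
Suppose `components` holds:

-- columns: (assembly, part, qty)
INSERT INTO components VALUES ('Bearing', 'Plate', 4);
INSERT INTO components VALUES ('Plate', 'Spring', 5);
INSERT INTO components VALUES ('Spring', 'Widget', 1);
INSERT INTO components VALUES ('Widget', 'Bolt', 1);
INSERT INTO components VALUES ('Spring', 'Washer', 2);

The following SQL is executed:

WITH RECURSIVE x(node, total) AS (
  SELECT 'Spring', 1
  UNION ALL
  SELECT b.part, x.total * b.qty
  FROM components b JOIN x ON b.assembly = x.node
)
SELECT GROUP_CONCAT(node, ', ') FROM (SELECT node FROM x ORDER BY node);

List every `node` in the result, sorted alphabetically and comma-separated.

Base: (Spring, total=1).
Iteration 1: components of {Spring} -> Washer = 1*2 = 2, Widget = 1*1 = 1.
Iteration 2: components of {Washer,Widget} -> Bolt = 1*1 = 1.
Iteration 3: no further components; recursion stops.

Bolt, Spring, Washer, Widget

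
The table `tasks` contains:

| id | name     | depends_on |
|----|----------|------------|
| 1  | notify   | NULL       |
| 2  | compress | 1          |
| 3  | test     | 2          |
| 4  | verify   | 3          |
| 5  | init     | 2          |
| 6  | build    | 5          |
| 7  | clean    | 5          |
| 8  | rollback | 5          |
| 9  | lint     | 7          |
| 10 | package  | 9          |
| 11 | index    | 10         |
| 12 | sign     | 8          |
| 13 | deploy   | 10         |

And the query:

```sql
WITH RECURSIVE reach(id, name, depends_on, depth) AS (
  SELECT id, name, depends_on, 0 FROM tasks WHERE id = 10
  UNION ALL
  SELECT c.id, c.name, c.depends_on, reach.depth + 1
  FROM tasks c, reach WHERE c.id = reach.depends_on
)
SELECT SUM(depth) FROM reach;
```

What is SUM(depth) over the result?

Base: id=10 (package), depends_on=9, depth 0.
Iteration 1: join on id=9 -> lint (id 9, depends_on=7, depth 1).
Iteration 2: join on id=7 -> clean (id 7, depends_on=5, depth 2).
Iteration 3: join on id=5 -> init (id 5, depends_on=2, depth 3).
Iteration 4: join on id=2 -> compress (id 2, depends_on=1, depth 4).
Iteration 5: join on id=1 -> notify (id 1, depends_on=NULL, depth 5).
Iteration 6: depends_on is NULL; no match; recursion stops.
SUM(depth) = 0 + 1 + 2 + 3 + 4 + 5 = 15.

15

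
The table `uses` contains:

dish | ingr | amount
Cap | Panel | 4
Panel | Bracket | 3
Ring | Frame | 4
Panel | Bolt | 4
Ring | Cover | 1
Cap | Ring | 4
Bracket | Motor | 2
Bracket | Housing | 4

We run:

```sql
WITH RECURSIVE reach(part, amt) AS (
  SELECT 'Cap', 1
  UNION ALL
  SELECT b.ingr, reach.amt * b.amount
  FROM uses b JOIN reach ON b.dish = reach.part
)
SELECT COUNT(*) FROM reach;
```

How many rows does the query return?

9

Base: (Cap, amt=1).
Iteration 1: components of {Cap} -> Panel = 1*4 = 4, Ring = 1*4 = 4.
Iteration 2: components of {Panel,Ring} -> Bolt = 4*4 = 16, Bracket = 4*3 = 12, Cover = 4*1 = 4, Frame = 4*4 = 16.
Iteration 3: components of {Bolt,Bracket,Cover,Frame} -> Housing = 12*4 = 48, Motor = 12*2 = 24.
Iteration 4: no further components; recursion stops.
Total rows emitted: 9.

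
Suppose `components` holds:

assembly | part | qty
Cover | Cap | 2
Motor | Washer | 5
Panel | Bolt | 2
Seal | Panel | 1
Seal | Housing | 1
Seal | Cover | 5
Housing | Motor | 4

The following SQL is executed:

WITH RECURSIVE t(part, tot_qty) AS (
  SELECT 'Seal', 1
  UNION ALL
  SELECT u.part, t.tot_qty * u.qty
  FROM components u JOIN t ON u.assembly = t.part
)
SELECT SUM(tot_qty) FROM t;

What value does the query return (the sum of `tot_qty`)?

Base: (Seal, tot_qty=1).
Iteration 1: components of {Seal} -> Cover = 1*5 = 5, Housing = 1*1 = 1, Panel = 1*1 = 1.
Iteration 2: components of {Cover,Housing,Panel} -> Bolt = 1*2 = 2, Cap = 5*2 = 10, Motor = 1*4 = 4.
Iteration 3: components of {Bolt,Cap,Motor} -> Washer = 4*5 = 20.
Iteration 4: no further components; recursion stops.
SUM(tot_qty) = 1 + 5 + 1 + 1 + 10 + 4 + 2 + 20 = 44.

44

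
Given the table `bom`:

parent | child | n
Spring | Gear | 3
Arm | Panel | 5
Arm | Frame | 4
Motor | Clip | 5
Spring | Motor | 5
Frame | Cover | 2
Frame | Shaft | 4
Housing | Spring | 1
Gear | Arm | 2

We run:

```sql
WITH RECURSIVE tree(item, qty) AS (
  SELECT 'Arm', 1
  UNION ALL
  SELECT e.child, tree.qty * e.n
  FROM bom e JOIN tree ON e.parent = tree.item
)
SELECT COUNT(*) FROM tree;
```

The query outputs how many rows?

5

Base: (Arm, qty=1).
Iteration 1: components of {Arm} -> Frame = 1*4 = 4, Panel = 1*5 = 5.
Iteration 2: components of {Frame,Panel} -> Cover = 4*2 = 8, Shaft = 4*4 = 16.
Iteration 3: no further components; recursion stops.
Total rows emitted: 5.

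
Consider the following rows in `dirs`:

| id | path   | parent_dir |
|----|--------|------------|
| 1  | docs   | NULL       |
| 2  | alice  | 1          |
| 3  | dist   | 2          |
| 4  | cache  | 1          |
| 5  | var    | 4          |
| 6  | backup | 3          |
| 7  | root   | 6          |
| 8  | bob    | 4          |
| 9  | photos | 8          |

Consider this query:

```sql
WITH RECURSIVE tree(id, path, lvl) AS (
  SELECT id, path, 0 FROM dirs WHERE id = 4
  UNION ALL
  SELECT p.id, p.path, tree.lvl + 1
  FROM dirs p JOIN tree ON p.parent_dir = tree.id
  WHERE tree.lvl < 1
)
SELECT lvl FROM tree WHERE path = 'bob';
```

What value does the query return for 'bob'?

Base: id=4 (cache) at lvl 0.
Iteration 1: rows with parent_dir in {4} -> var (id 5, lvl 1), bob (id 8, lvl 1).
Iteration 2: lvl < 1 fails for all current rows; recursion stops.

1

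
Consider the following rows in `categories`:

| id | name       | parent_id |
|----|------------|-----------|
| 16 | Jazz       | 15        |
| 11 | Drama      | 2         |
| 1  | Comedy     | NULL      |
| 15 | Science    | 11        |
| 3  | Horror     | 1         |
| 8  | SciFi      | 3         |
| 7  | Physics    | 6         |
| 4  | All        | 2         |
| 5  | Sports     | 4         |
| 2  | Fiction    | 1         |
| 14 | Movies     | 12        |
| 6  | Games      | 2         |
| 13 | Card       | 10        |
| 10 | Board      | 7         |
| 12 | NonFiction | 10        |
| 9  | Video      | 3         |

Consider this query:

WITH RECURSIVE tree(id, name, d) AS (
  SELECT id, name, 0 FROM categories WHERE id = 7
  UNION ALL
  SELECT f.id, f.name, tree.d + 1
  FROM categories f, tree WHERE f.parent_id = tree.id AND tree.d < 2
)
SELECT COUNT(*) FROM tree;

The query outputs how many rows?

Base: id=7 (Physics) at d 0.
Iteration 1: rows with parent_id in {7} -> Board (id 10, d 1).
Iteration 2: rows with parent_id in {10} -> NonFiction (id 12, d 2), Card (id 13, d 2).
Iteration 3: d < 2 fails for all current rows; recursion stops.
Total rows emitted: 4.

4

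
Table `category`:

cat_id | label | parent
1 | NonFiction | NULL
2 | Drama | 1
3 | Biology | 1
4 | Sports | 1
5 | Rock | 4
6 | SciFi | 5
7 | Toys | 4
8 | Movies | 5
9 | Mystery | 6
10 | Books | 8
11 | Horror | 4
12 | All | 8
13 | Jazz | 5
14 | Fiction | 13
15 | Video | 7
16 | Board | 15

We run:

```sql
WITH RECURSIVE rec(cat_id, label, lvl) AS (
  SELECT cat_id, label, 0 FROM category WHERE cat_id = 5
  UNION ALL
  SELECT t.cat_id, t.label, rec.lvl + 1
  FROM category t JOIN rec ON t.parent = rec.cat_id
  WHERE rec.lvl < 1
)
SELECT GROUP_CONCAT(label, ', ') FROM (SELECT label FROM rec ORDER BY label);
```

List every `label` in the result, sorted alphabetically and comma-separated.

Jazz, Movies, Rock, SciFi

Base: cat_id=5 (Rock) at lvl 0.
Iteration 1: rows with parent in {5} -> SciFi (id 6, lvl 1), Movies (id 8, lvl 1), Jazz (id 13, lvl 1).
Iteration 2: lvl < 1 fails for all current rows; recursion stops.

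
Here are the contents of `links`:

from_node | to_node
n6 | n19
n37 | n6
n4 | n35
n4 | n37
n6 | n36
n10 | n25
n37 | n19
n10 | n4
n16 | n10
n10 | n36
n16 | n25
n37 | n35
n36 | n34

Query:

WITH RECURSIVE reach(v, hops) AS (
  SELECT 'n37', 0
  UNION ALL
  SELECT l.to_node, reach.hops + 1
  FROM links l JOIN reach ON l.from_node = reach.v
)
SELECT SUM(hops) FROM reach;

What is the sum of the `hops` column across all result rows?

Base: (n37, hops=0).
Iteration 1: edges from {n37} -> (n19, hops=1), (n35, hops=1), (n6, hops=1).
Iteration 2: edges from {n19,n35,n6} -> (n19, hops=2), (n36, hops=2).
Iteration 3: edges from {n19,n36} -> (n34, hops=3).
Iteration 4: no outgoing edges from {n34}; recursion stops.
SUM(hops) = 0 + 1 + 1 + 1 + 2 + 2 + 3 = 10.

10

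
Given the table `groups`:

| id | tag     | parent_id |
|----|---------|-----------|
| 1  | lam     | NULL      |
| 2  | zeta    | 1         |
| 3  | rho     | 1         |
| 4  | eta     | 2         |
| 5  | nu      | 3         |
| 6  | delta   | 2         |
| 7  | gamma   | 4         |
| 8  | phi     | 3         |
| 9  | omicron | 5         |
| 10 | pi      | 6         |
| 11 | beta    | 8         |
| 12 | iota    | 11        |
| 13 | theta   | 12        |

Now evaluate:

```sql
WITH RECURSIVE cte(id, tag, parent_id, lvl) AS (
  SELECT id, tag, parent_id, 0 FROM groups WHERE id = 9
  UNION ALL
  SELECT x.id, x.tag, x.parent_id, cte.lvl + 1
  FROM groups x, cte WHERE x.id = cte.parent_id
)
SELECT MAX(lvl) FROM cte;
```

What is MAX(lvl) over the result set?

Base: id=9 (omicron), parent_id=5, lvl 0.
Iteration 1: join on id=5 -> nu (id 5, parent_id=3, lvl 1).
Iteration 2: join on id=3 -> rho (id 3, parent_id=1, lvl 2).
Iteration 3: join on id=1 -> lam (id 1, parent_id=NULL, lvl 3).
Iteration 4: parent_id is NULL; no match; recursion stops.
lvl values: 0, 1, 2, 3; the maximum is 3.

3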